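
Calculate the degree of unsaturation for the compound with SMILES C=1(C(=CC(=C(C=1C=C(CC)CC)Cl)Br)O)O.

5

Molecular formula from the SMILES: C12H14BrClO2.
DoU = (2C + 2 + N − H − X)/2 = (2·12 + 2 + 0 − 14 − 2)/2 = 10/2 = 5.
(Structurally: 1 ring(s) + 4 π bond(s) = 5.)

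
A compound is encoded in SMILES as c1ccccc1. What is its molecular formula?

Heavy atoms from the SMILES: 6 C.
Implicit hydrogens by atom environment:
  6 × C (aromatic): 1 H each → 6
  Total hydrogens = 6.
Molecular formula: C6H6

C6H6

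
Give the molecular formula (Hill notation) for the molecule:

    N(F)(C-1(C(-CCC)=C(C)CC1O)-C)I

C10H17FINO

Heavy atoms from the SMILES: 10 C, 1 F, 1 I, 1 N, 1 O.
Implicit hydrogens by atom environment:
  3 × C: 3 H each → 9
  3 × C: 2 H each → 6
  3 × C: no H
  1 × C: 1 H
  1 × F: no H
  1 × I: no H
  1 × N: no H
  1 × O: 1 H
  Total hydrogens = 17.
Molecular formula: C10H17FINO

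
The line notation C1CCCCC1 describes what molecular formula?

C6H12

Heavy atoms from the SMILES: 6 C.
Implicit hydrogens by atom environment:
  6 × C: 2 H each → 12
  Total hydrogens = 12.
Molecular formula: C6H12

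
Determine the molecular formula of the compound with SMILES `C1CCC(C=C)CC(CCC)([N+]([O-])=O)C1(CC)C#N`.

Heavy atoms from the SMILES: 15 C, 2 N, 2 O.
Implicit hydrogens by atom environment:
  8 × C: 2 H each → 16
  3 × C: no H
  2 × C: 3 H each → 6
  2 × C: 1 H each → 2
  1 × N (charge +1): no H
  1 × N: no H
  1 × O: no H
  1 × O (charge -1): no H
  Total hydrogens = 24.
Molecular formula: C15H24N2O2

C15H24N2O2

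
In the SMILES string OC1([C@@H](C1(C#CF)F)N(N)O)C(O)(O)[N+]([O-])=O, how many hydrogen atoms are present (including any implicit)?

7

Hydrogens are implicit in SMILES; fill each atom to its normal valence:
  5 × C: no H
  4 × O: 1 H each → 4
  2 × F: no H
  1 × C: 1 H
  1 × N: 2 H
  1 × N (charge +1): no H
  1 × N: no H
  1 × O: no H
  1 × O (charge -1): no H
  Total hydrogens = 7.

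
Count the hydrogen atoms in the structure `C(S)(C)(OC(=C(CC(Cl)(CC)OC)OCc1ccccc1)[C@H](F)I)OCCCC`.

Hydrogens are implicit in SMILES; fill each atom to its normal valence:
  6 × C: 2 H each → 12
  5 × C (aromatic): 1 H each → 5
  4 × C: 3 H each → 12
  4 × C: no H
  4 × O: no H
  1 × C: 1 H
  1 × C (aromatic): no H
  1 × Cl: no H
  1 × F: no H
  1 × I: no H
  1 × S: 1 H
  Total hydrogens = 31.

31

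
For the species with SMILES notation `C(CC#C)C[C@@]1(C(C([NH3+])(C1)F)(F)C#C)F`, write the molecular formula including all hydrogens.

Heavy atoms from the SMILES: 11 C, 3 F, 1 N.
Implicit hydrogens by atom environment:
  5 × C: no H
  4 × C: 2 H each → 8
  3 × F: no H
  2 × C: 1 H each → 2
  1 × N (charge +1): 3 H
  Total hydrogens = 13.
Net charge +1.
Molecular formula: C11H13F3N+

C11H13F3N+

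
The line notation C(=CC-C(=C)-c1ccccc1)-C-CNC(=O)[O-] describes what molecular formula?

C14H16NO2-

Heavy atoms from the SMILES: 14 C, 1 N, 2 O.
Implicit hydrogens by atom environment:
  5 × C (aromatic): 1 H each → 5
  4 × C: 2 H each → 8
  2 × C: 1 H each → 2
  2 × C: no H
  1 × C (aromatic): no H
  1 × N: 1 H
  1 × O: no H
  1 × O (charge -1): no H
  Total hydrogens = 16.
Net charge -1.
Molecular formula: C14H16NO2-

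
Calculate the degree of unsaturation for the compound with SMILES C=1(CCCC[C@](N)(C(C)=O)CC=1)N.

Molecular formula from the SMILES: C10H18N2O.
DoU = (2C + 2 + N − H − X)/2 = (2·10 + 2 + 2 − 18 − 0)/2 = 6/2 = 3.
(Structurally: 1 ring(s) + 2 π bond(s) = 3.)

3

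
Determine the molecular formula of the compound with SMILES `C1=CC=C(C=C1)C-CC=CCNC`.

Heavy atoms from the SMILES: 12 C, 1 N.
Implicit hydrogens by atom environment:
  5 × C (aromatic): 1 H each → 5
  3 × C: 2 H each → 6
  2 × C: 1 H each → 2
  1 × C: 3 H
  1 × C (aromatic): no H
  1 × N: 1 H
  Total hydrogens = 17.
Molecular formula: C12H17N

C12H17N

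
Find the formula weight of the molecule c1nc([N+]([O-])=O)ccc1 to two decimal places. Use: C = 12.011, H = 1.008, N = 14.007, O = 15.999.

Molecular formula: C5H4N2O2.
M = 5×12.011 + 4×1.008 + 2×14.007 + 2×15.999 = 124.10 g/mol.

124.10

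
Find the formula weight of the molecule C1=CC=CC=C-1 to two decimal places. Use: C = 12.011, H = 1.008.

78.11

Molecular formula: C6H6.
M = 6×12.011 + 6×1.008 = 78.11 g/mol.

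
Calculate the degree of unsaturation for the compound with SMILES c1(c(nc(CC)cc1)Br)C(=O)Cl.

Molecular formula from the SMILES: C8H7BrClNO.
DoU = (2C + 2 + N − H − X)/2 = (2·8 + 2 + 1 − 7 − 2)/2 = 10/2 = 5.
(Structurally: 1 ring(s) + 4 π bond(s) = 5.)

5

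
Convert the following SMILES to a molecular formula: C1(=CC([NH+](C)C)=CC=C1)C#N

Heavy atoms from the SMILES: 9 C, 2 N.
Implicit hydrogens by atom environment:
  4 × C (aromatic): 1 H each → 4
  2 × C: 3 H each → 6
  2 × C (aromatic): no H
  1 × C: no H
  1 × N (charge +1): 1 H
  1 × N: no H
  Total hydrogens = 11.
Net charge +1.
Molecular formula: C9H11N2+

C9H11N2+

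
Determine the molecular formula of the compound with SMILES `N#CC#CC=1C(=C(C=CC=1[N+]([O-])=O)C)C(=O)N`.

C11H7N3O3

Heavy atoms from the SMILES: 11 C, 3 N, 3 O.
Implicit hydrogens by atom environment:
  4 × C (aromatic): no H
  4 × C: no H
  2 × C (aromatic): 1 H each → 2
  2 × O: no H
  1 × C: 3 H
  1 × N: 2 H
  1 × N (charge +1): no H
  1 × N: no H
  1 × O (charge -1): no H
  Total hydrogens = 7.
Molecular formula: C11H7N3O3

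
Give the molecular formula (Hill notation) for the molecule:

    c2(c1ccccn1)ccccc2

Heavy atoms from the SMILES: 11 C, 1 N.
Implicit hydrogens by atom environment:
  9 × C (aromatic): 1 H each → 9
  2 × C (aromatic): no H
  1 × N (aromatic): no H
  Total hydrogens = 9.
Molecular formula: C11H9N

C11H9N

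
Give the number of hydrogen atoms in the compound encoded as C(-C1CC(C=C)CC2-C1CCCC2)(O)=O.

Hydrogens are implicit in SMILES; fill each atom to its normal valence:
  7 × C: 2 H each → 14
  5 × C: 1 H each → 5
  1 × C: no H
  1 × O: 1 H
  1 × O: no H
  Total hydrogens = 20.

20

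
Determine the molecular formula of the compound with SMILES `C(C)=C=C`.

Heavy atoms from the SMILES: 4 C.
Implicit hydrogens by atom environment:
  1 × C: 3 H
  1 × C: 2 H
  1 × C: 1 H
  1 × C: no H
  Total hydrogens = 6.
Molecular formula: C4H6

C4H6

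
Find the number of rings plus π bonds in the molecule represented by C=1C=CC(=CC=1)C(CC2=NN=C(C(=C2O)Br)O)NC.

Molecular formula from the SMILES: C13H14BrN3O2.
DoU = (2C + 2 + N − H − X)/2 = (2·13 + 2 + 3 − 14 − 1)/2 = 16/2 = 8.
(Structurally: 2 ring(s) + 6 π bond(s) = 8.)

8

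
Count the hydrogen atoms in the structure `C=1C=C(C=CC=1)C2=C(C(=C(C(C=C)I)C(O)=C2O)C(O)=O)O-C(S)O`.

Hydrogens are implicit in SMILES; fill each atom to its normal valence:
  7 × C (aromatic): no H
  5 × C (aromatic): 1 H each → 5
  4 × O: 1 H each → 4
  3 × C: 1 H each → 3
  2 × O: no H
  1 × C: 2 H
  1 × C: no H
  1 × I: no H
  1 × S: 1 H
  Total hydrogens = 15.

15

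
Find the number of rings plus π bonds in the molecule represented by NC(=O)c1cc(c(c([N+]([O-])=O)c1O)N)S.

6

Molecular formula from the SMILES: C7H7N3O4S.
DoU = (2C + 2 + N − H − X)/2 = (2·7 + 2 + 3 − 7 − 0)/2 = 12/2 = 6.
(Structurally: 1 ring(s) + 5 π bond(s) = 6.)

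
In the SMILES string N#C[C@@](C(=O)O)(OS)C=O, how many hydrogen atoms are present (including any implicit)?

3

Hydrogens are implicit in SMILES; fill each atom to its normal valence:
  3 × C: no H
  3 × O: no H
  1 × C: 1 H
  1 × N: no H
  1 × O: 1 H
  1 × S: 1 H
  Total hydrogens = 3.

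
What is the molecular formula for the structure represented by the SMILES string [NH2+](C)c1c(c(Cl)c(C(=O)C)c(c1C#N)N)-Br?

Heavy atoms from the SMILES: 1 Br, 10 C, 1 Cl, 3 N, 1 O.
Implicit hydrogens by atom environment:
  6 × C (aromatic): no H
  2 × C: 3 H each → 6
  2 × C: no H
  1 × Br: no H
  1 × Cl: no H
  1 × N: 2 H
  1 × N (charge +1): 2 H
  1 × N: no H
  1 × O: no H
  Total hydrogens = 10.
Net charge +1.
Molecular formula: C10H10BrClN3O+

C10H10BrClN3O+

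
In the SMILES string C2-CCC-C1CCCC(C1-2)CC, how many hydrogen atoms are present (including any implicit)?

22

Hydrogens are implicit in SMILES; fill each atom to its normal valence:
  8 × C: 2 H each → 16
  3 × C: 1 H each → 3
  1 × C: 3 H
  Total hydrogens = 22.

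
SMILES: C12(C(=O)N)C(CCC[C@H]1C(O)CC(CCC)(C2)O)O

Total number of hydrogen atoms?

25

Hydrogens are implicit in SMILES; fill each atom to its normal valence:
  7 × C: 2 H each → 14
  3 × C: 1 H each → 3
  3 × C: no H
  3 × O: 1 H each → 3
  1 × C: 3 H
  1 × N: 2 H
  1 × O: no H
  Total hydrogens = 25.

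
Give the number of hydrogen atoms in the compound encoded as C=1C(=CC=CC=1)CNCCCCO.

Hydrogens are implicit in SMILES; fill each atom to its normal valence:
  5 × C: 2 H each → 10
  5 × C (aromatic): 1 H each → 5
  1 × C (aromatic): no H
  1 × N: 1 H
  1 × O: 1 H
  Total hydrogens = 17.

17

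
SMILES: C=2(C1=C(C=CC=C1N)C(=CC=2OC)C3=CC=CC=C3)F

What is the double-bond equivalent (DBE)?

11

Molecular formula from the SMILES: C17H14FNO.
DoU = (2C + 2 + N − H − X)/2 = (2·17 + 2 + 1 − 14 − 1)/2 = 22/2 = 11.
(Structurally: 3 ring(s) + 8 π bond(s) = 11.)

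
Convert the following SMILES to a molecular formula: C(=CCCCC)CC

Heavy atoms from the SMILES: 8 C.
Implicit hydrogens by atom environment:
  4 × C: 2 H each → 8
  2 × C: 3 H each → 6
  2 × C: 1 H each → 2
  Total hydrogens = 16.
Molecular formula: C8H16

C8H16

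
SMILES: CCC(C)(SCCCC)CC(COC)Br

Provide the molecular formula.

Heavy atoms from the SMILES: 1 Br, 12 C, 1 O, 1 S.
Implicit hydrogens by atom environment:
  6 × C: 2 H each → 12
  4 × C: 3 H each → 12
  1 × Br: no H
  1 × C: 1 H
  1 × C: no H
  1 × O: no H
  1 × S: no H
  Total hydrogens = 25.
Molecular formula: C12H25BrOS

C12H25BrOS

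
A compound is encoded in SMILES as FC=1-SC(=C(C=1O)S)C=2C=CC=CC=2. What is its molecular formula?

C10H7FOS2

Heavy atoms from the SMILES: 10 C, 1 F, 1 O, 2 S.
Implicit hydrogens by atom environment:
  5 × C (aromatic): 1 H each → 5
  5 × C (aromatic): no H
  1 × F: no H
  1 × O: 1 H
  1 × S: 1 H
  1 × S (aromatic): no H
  Total hydrogens = 7.
Molecular formula: C10H7FOS2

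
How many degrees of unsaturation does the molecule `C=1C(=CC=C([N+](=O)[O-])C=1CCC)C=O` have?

Molecular formula from the SMILES: C10H11NO3.
DoU = (2C + 2 + N − H − X)/2 = (2·10 + 2 + 1 − 11 − 0)/2 = 12/2 = 6.
(Structurally: 1 ring(s) + 5 π bond(s) = 6.)

6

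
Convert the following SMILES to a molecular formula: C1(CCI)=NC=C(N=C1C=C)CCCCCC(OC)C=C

Heavy atoms from the SMILES: 17 C, 1 I, 2 N, 1 O.
Implicit hydrogens by atom environment:
  9 × C: 2 H each → 18
  3 × C: 1 H each → 3
  3 × C (aromatic): no H
  2 × N (aromatic): no H
  1 × C: 3 H
  1 × C (aromatic): 1 H
  1 × I: no H
  1 × O: no H
  Total hydrogens = 25.
Molecular formula: C17H25IN2O

C17H25IN2O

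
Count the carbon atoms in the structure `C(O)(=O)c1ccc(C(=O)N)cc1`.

The symbol for carbon appears 8 times in the SMILES. Lowercase c denotes aromatic carbon and counts toward C.

8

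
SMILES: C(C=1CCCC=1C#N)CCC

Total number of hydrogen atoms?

15

Hydrogens are implicit in SMILES; fill each atom to its normal valence:
  6 × C: 2 H each → 12
  3 × C: no H
  1 × C: 3 H
  1 × N: no H
  Total hydrogens = 15.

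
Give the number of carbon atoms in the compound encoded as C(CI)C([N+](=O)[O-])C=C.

5

The symbol for carbon appears 5 times in the SMILES.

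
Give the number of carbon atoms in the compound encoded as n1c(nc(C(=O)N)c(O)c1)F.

5

The symbol for carbon appears 5 times in the SMILES. Lowercase c denotes aromatic carbon and counts toward C.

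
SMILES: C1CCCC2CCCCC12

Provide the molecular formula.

Heavy atoms from the SMILES: 10 C.
Implicit hydrogens by atom environment:
  8 × C: 2 H each → 16
  2 × C: 1 H each → 2
  Total hydrogens = 18.
Molecular formula: C10H18

C10H18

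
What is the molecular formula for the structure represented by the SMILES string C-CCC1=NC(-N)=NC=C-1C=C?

Heavy atoms from the SMILES: 9 C, 3 N.
Implicit hydrogens by atom environment:
  3 × C: 2 H each → 6
  3 × C (aromatic): no H
  2 × N (aromatic): no H
  1 × C: 3 H
  1 × C (aromatic): 1 H
  1 × C: 1 H
  1 × N: 2 H
  Total hydrogens = 13.
Molecular formula: C9H13N3

C9H13N3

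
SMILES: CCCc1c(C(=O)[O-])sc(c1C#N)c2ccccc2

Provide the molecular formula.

Heavy atoms from the SMILES: 15 C, 1 N, 2 O, 1 S.
Implicit hydrogens by atom environment:
  5 × C (aromatic): 1 H each → 5
  5 × C (aromatic): no H
  2 × C: 2 H each → 4
  2 × C: no H
  1 × C: 3 H
  1 × N: no H
  1 × O: no H
  1 × O (charge -1): no H
  1 × S (aromatic): no H
  Total hydrogens = 12.
Net charge -1.
Molecular formula: C15H12NO2S-

C15H12NO2S-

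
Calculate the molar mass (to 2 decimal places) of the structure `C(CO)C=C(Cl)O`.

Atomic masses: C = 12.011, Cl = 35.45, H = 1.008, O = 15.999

Molecular formula: C4H7ClO2.
M = 4×12.011 + 1×35.45 + 7×1.008 + 2×15.999 = 122.55 g/mol.

122.55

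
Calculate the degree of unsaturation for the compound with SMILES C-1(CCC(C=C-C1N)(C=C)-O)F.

3

Molecular formula from the SMILES: C9H14FNO.
DoU = (2C + 2 + N − H − X)/2 = (2·9 + 2 + 1 − 14 − 1)/2 = 6/2 = 3.
(Structurally: 1 ring(s) + 2 π bond(s) = 3.)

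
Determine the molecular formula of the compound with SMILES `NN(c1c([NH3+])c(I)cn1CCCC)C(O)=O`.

C9H16IN4O2+

Heavy atoms from the SMILES: 9 C, 1 I, 4 N, 2 O.
Implicit hydrogens by atom environment:
  3 × C: 2 H each → 6
  3 × C (aromatic): no H
  1 × C: 3 H
  1 × C (aromatic): 1 H
  1 × C: no H
  1 × I: no H
  1 × N (charge +1): 3 H
  1 × N: 2 H
  1 × N (aromatic): no H
  1 × N: no H
  1 × O: 1 H
  1 × O: no H
  Total hydrogens = 16.
Net charge +1.
Molecular formula: C9H16IN4O2+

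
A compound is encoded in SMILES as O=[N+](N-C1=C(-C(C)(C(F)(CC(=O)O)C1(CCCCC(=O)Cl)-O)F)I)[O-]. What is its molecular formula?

C13H16ClF2IN2O6

Heavy atoms from the SMILES: 13 C, 1 Cl, 2 F, 1 I, 2 N, 6 O.
Implicit hydrogens by atom environment:
  7 × C: no H
  5 × C: 2 H each → 10
  3 × O: no H
  2 × F: no H
  2 × O: 1 H each → 2
  1 × C: 3 H
  1 × Cl: no H
  1 × I: no H
  1 × N: 1 H
  1 × N (charge +1): no H
  1 × O (charge -1): no H
  Total hydrogens = 16.
Molecular formula: C13H16ClF2IN2O6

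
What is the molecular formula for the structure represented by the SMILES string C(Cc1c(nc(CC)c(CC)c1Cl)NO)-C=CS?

Heavy atoms from the SMILES: 13 C, 1 Cl, 2 N, 1 O, 1 S.
Implicit hydrogens by atom environment:
  5 × C (aromatic): no H
  4 × C: 2 H each → 8
  2 × C: 3 H each → 6
  2 × C: 1 H each → 2
  1 × Cl: no H
  1 × N: 1 H
  1 × N (aromatic): no H
  1 × O: 1 H
  1 × S: 1 H
  Total hydrogens = 19.
Molecular formula: C13H19ClN2OS

C13H19ClN2OS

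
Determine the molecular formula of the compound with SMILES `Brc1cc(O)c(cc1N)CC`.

C8H10BrNO

Heavy atoms from the SMILES: 1 Br, 8 C, 1 N, 1 O.
Implicit hydrogens by atom environment:
  4 × C (aromatic): no H
  2 × C (aromatic): 1 H each → 2
  1 × Br: no H
  1 × C: 3 H
  1 × C: 2 H
  1 × N: 2 H
  1 × O: 1 H
  Total hydrogens = 10.
Molecular formula: C8H10BrNO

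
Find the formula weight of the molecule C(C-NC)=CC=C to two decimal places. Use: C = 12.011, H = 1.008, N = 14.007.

Molecular formula: C6H11N.
M = 6×12.011 + 11×1.008 + 1×14.007 = 97.16 g/mol.

97.16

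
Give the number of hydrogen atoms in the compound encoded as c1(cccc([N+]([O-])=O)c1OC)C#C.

7

Hydrogens are implicit in SMILES; fill each atom to its normal valence:
  3 × C (aromatic): 1 H each → 3
  3 × C (aromatic): no H
  2 × O: no H
  1 × C: 3 H
  1 × C: 1 H
  1 × C: no H
  1 × N (charge +1): no H
  1 × O (charge -1): no H
  Total hydrogens = 7.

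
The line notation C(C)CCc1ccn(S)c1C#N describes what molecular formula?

Heavy atoms from the SMILES: 9 C, 2 N, 1 S.
Implicit hydrogens by atom environment:
  3 × C: 2 H each → 6
  2 × C (aromatic): 1 H each → 2
  2 × C (aromatic): no H
  1 × C: 3 H
  1 × C: no H
  1 × N (aromatic): no H
  1 × N: no H
  1 × S: 1 H
  Total hydrogens = 12.
Molecular formula: C9H12N2S

C9H12N2S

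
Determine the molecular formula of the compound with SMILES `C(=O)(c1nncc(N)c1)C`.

C6H7N3O

Heavy atoms from the SMILES: 6 C, 3 N, 1 O.
Implicit hydrogens by atom environment:
  2 × C (aromatic): 1 H each → 2
  2 × C (aromatic): no H
  2 × N (aromatic): no H
  1 × C: 3 H
  1 × C: no H
  1 × N: 2 H
  1 × O: no H
  Total hydrogens = 7.
Molecular formula: C6H7N3O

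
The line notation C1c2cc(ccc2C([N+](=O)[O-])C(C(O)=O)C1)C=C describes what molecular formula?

C13H13NO4

Heavy atoms from the SMILES: 13 C, 1 N, 4 O.
Implicit hydrogens by atom environment:
  3 × C: 2 H each → 6
  3 × C (aromatic): 1 H each → 3
  3 × C: 1 H each → 3
  3 × C (aromatic): no H
  2 × O: no H
  1 × C: no H
  1 × N (charge +1): no H
  1 × O: 1 H
  1 × O (charge -1): no H
  Total hydrogens = 13.
Molecular formula: C13H13NO4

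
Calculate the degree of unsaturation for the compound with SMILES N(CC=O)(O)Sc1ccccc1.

5

Molecular formula from the SMILES: C8H9NO2S.
DoU = (2C + 2 + N − H − X)/2 = (2·8 + 2 + 1 − 9 − 0)/2 = 10/2 = 5.
(Structurally: 1 ring(s) + 4 π bond(s) = 5.)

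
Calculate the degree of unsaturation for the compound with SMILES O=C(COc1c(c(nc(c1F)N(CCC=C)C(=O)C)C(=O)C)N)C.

8

Molecular formula from the SMILES: C16H20FN3O4.
DoU = (2C + 2 + N − H − X)/2 = (2·16 + 2 + 3 − 20 − 1)/2 = 16/2 = 8.
(Structurally: 1 ring(s) + 7 π bond(s) = 8.)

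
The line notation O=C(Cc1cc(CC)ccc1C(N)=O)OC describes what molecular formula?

Heavy atoms from the SMILES: 12 C, 1 N, 3 O.
Implicit hydrogens by atom environment:
  3 × C (aromatic): 1 H each → 3
  3 × C (aromatic): no H
  3 × O: no H
  2 × C: 3 H each → 6
  2 × C: 2 H each → 4
  2 × C: no H
  1 × N: 2 H
  Total hydrogens = 15.
Molecular formula: C12H15NO3

C12H15NO3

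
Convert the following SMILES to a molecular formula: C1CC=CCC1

C6H10

Heavy atoms from the SMILES: 6 C.
Implicit hydrogens by atom environment:
  4 × C: 2 H each → 8
  2 × C: 1 H each → 2
  Total hydrogens = 10.
Molecular formula: C6H10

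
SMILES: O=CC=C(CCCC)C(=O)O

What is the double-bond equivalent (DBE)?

3

Molecular formula from the SMILES: C8H12O3.
DoU = (2C + 2 + N − H − X)/2 = (2·8 + 2 + 0 − 12 − 0)/2 = 6/2 = 3.
(Structurally: 0 ring(s) + 3 π bond(s) = 3.)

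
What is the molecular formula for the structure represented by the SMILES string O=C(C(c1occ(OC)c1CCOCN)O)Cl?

Heavy atoms from the SMILES: 10 C, 1 Cl, 1 N, 5 O.
Implicit hydrogens by atom environment:
  3 × C: 2 H each → 6
  3 × C (aromatic): no H
  3 × O: no H
  1 × C: 3 H
  1 × C (aromatic): 1 H
  1 × C: 1 H
  1 × C: no H
  1 × Cl: no H
  1 × N: 2 H
  1 × O: 1 H
  1 × O (aromatic): no H
  Total hydrogens = 14.
Molecular formula: C10H14ClNO5

C10H14ClNO5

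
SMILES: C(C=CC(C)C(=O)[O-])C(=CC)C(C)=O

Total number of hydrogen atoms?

15

Hydrogens are implicit in SMILES; fill each atom to its normal valence:
  4 × C: 1 H each → 4
  3 × C: 3 H each → 9
  3 × C: no H
  2 × O: no H
  1 × C: 2 H
  1 × O (charge -1): no H
  Total hydrogens = 15.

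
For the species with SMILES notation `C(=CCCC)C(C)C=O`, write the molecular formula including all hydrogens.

C8H14O

Heavy atoms from the SMILES: 8 C, 1 O.
Implicit hydrogens by atom environment:
  4 × C: 1 H each → 4
  2 × C: 3 H each → 6
  2 × C: 2 H each → 4
  1 × O: no H
  Total hydrogens = 14.
Molecular formula: C8H14O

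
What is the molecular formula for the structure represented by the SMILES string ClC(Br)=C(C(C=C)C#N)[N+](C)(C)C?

C9H13BrClN2+

Heavy atoms from the SMILES: 1 Br, 9 C, 1 Cl, 2 N.
Implicit hydrogens by atom environment:
  3 × C: 3 H each → 9
  3 × C: no H
  2 × C: 1 H each → 2
  1 × Br: no H
  1 × C: 2 H
  1 × Cl: no H
  1 × N (charge +1): no H
  1 × N: no H
  Total hydrogens = 13.
Net charge +1.
Molecular formula: C9H13BrClN2+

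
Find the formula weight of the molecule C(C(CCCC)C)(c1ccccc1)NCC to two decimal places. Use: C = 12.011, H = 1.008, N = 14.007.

219.37

Molecular formula: C15H25N.
M = 15×12.011 + 25×1.008 + 1×14.007 = 219.37 g/mol.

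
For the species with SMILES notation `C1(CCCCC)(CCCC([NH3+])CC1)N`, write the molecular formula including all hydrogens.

C12H27N2+

Heavy atoms from the SMILES: 12 C, 2 N.
Implicit hydrogens by atom environment:
  9 × C: 2 H each → 18
  1 × C: 3 H
  1 × C: 1 H
  1 × C: no H
  1 × N (charge +1): 3 H
  1 × N: 2 H
  Total hydrogens = 27.
Net charge +1.
Molecular formula: C12H27N2+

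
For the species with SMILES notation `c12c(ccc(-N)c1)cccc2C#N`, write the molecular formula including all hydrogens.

C11H8N2

Heavy atoms from the SMILES: 11 C, 2 N.
Implicit hydrogens by atom environment:
  6 × C (aromatic): 1 H each → 6
  4 × C (aromatic): no H
  1 × C: no H
  1 × N: 2 H
  1 × N: no H
  Total hydrogens = 8.
Molecular formula: C11H8N2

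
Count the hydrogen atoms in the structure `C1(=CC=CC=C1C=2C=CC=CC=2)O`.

10

Hydrogens are implicit in SMILES; fill each atom to its normal valence:
  9 × C (aromatic): 1 H each → 9
  3 × C (aromatic): no H
  1 × O: 1 H
  Total hydrogens = 10.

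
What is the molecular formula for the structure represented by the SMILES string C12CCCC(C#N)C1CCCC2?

Heavy atoms from the SMILES: 11 C, 1 N.
Implicit hydrogens by atom environment:
  7 × C: 2 H each → 14
  3 × C: 1 H each → 3
  1 × C: no H
  1 × N: no H
  Total hydrogens = 17.
Molecular formula: C11H17N

C11H17N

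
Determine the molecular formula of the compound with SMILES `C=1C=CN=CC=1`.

Heavy atoms from the SMILES: 5 C, 1 N.
Implicit hydrogens by atom environment:
  5 × C (aromatic): 1 H each → 5
  1 × N (aromatic): no H
  Total hydrogens = 5.
Molecular formula: C5H5N

C5H5N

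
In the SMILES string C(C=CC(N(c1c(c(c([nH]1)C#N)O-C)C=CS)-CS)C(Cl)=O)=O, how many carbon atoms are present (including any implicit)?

14

The symbol for carbon appears 14 times in the SMILES. Lowercase c denotes aromatic carbon and counts toward C.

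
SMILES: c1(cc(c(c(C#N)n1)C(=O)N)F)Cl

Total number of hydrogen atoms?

3

Hydrogens are implicit in SMILES; fill each atom to its normal valence:
  4 × C (aromatic): no H
  2 × C: no H
  1 × C (aromatic): 1 H
  1 × Cl: no H
  1 × F: no H
  1 × N: 2 H
  1 × N (aromatic): no H
  1 × N: no H
  1 × O: no H
  Total hydrogens = 3.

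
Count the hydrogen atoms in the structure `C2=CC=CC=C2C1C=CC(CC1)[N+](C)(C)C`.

Hydrogens are implicit in SMILES; fill each atom to its normal valence:
  5 × C (aromatic): 1 H each → 5
  4 × C: 1 H each → 4
  3 × C: 3 H each → 9
  2 × C: 2 H each → 4
  1 × C (aromatic): no H
  1 × N (charge +1): no H
  Total hydrogens = 22.

22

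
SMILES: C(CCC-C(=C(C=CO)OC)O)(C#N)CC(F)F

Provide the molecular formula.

C12H17F2NO3

Heavy atoms from the SMILES: 12 C, 2 F, 1 N, 3 O.
Implicit hydrogens by atom environment:
  4 × C: 2 H each → 8
  4 × C: 1 H each → 4
  3 × C: no H
  2 × F: no H
  2 × O: 1 H each → 2
  1 × C: 3 H
  1 × N: no H
  1 × O: no H
  Total hydrogens = 17.
Molecular formula: C12H17F2NO3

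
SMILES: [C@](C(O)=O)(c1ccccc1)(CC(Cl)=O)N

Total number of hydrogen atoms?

10

Hydrogens are implicit in SMILES; fill each atom to its normal valence:
  5 × C (aromatic): 1 H each → 5
  3 × C: no H
  2 × O: no H
  1 × C: 2 H
  1 × C (aromatic): no H
  1 × Cl: no H
  1 × N: 2 H
  1 × O: 1 H
  Total hydrogens = 10.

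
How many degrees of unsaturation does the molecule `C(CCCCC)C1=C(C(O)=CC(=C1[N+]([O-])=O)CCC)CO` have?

Molecular formula from the SMILES: C16H25NO4.
DoU = (2C + 2 + N − H − X)/2 = (2·16 + 2 + 1 − 25 − 0)/2 = 10/2 = 5.
(Structurally: 1 ring(s) + 4 π bond(s) = 5.)

5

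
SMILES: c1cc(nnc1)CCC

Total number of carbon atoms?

7

The symbol for carbon appears 7 times in the SMILES. Lowercase c denotes aromatic carbon and counts toward C.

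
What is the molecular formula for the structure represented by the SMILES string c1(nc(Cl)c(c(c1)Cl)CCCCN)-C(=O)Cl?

Heavy atoms from the SMILES: 10 C, 3 Cl, 2 N, 1 O.
Implicit hydrogens by atom environment:
  4 × C: 2 H each → 8
  4 × C (aromatic): no H
  3 × Cl: no H
  1 × C (aromatic): 1 H
  1 × C: no H
  1 × N: 2 H
  1 × N (aromatic): no H
  1 × O: no H
  Total hydrogens = 11.
Molecular formula: C10H11Cl3N2O

C10H11Cl3N2O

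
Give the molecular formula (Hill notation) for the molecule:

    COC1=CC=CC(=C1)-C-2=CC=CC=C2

C13H12O

Heavy atoms from the SMILES: 13 C, 1 O.
Implicit hydrogens by atom environment:
  9 × C (aromatic): 1 H each → 9
  3 × C (aromatic): no H
  1 × C: 3 H
  1 × O: no H
  Total hydrogens = 12.
Molecular formula: C13H12O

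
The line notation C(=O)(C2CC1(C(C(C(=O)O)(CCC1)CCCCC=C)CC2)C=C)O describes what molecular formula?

Heavy atoms from the SMILES: 20 C, 4 O.
Implicit hydrogens by atom environment:
  12 × C: 2 H each → 24
  4 × C: 1 H each → 4
  4 × C: no H
  2 × O: 1 H each → 2
  2 × O: no H
  Total hydrogens = 30.
Molecular formula: C20H30O4

C20H30O4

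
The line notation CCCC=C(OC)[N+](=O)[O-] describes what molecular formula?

C6H11NO3

Heavy atoms from the SMILES: 6 C, 1 N, 3 O.
Implicit hydrogens by atom environment:
  2 × C: 3 H each → 6
  2 × C: 2 H each → 4
  2 × O: no H
  1 × C: 1 H
  1 × C: no H
  1 × N (charge +1): no H
  1 × O (charge -1): no H
  Total hydrogens = 11.
Molecular formula: C6H11NO3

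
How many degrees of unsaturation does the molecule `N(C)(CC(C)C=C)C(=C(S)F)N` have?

2

Molecular formula from the SMILES: C8H15FN2S.
DoU = (2C + 2 + N − H − X)/2 = (2·8 + 2 + 2 − 15 − 1)/2 = 4/2 = 2.
(Structurally: 0 ring(s) + 2 π bond(s) = 2.)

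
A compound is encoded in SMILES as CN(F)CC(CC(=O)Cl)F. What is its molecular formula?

C5H8ClF2NO

Heavy atoms from the SMILES: 5 C, 1 Cl, 2 F, 1 N, 1 O.
Implicit hydrogens by atom environment:
  2 × C: 2 H each → 4
  2 × F: no H
  1 × C: 3 H
  1 × C: 1 H
  1 × C: no H
  1 × Cl: no H
  1 × N: no H
  1 × O: no H
  Total hydrogens = 8.
Molecular formula: C5H8ClF2NO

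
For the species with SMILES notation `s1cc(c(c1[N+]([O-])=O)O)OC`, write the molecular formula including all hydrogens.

C5H5NO4S

Heavy atoms from the SMILES: 5 C, 1 N, 4 O, 1 S.
Implicit hydrogens by atom environment:
  3 × C (aromatic): no H
  2 × O: no H
  1 × C: 3 H
  1 × C (aromatic): 1 H
  1 × N (charge +1): no H
  1 × O: 1 H
  1 × O (charge -1): no H
  1 × S (aromatic): no H
  Total hydrogens = 5.
Molecular formula: C5H5NO4S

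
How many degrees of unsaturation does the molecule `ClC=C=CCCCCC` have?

Molecular formula from the SMILES: C8H13Cl.
DoU = (2C + 2 + N − H − X)/2 = (2·8 + 2 + 0 − 13 − 1)/2 = 4/2 = 2.
(Structurally: 0 ring(s) + 2 π bond(s) = 2.)

2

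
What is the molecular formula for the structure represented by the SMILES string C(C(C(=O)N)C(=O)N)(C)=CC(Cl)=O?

Heavy atoms from the SMILES: 7 C, 1 Cl, 2 N, 3 O.
Implicit hydrogens by atom environment:
  4 × C: no H
  3 × O: no H
  2 × C: 1 H each → 2
  2 × N: 2 H each → 4
  1 × C: 3 H
  1 × Cl: no H
  Total hydrogens = 9.
Molecular formula: C7H9ClN2O3

C7H9ClN2O3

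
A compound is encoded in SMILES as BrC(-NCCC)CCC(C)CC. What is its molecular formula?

Heavy atoms from the SMILES: 1 Br, 10 C, 1 N.
Implicit hydrogens by atom environment:
  5 × C: 2 H each → 10
  3 × C: 3 H each → 9
  2 × C: 1 H each → 2
  1 × Br: no H
  1 × N: 1 H
  Total hydrogens = 22.
Molecular formula: C10H22BrN

C10H22BrN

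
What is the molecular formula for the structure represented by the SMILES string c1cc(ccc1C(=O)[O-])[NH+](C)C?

C9H11NO2

Heavy atoms from the SMILES: 9 C, 1 N, 2 O.
Implicit hydrogens by atom environment:
  4 × C (aromatic): 1 H each → 4
  2 × C: 3 H each → 6
  2 × C (aromatic): no H
  1 × C: no H
  1 × N (charge +1): 1 H
  1 × O: no H
  1 × O (charge -1): no H
  Total hydrogens = 11.
Molecular formula: C9H11NO2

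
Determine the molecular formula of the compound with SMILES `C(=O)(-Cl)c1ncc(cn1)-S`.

Heavy atoms from the SMILES: 5 C, 1 Cl, 2 N, 1 O, 1 S.
Implicit hydrogens by atom environment:
  2 × C (aromatic): 1 H each → 2
  2 × C (aromatic): no H
  2 × N (aromatic): no H
  1 × C: no H
  1 × Cl: no H
  1 × O: no H
  1 × S: 1 H
  Total hydrogens = 3.
Molecular formula: C5H3ClN2OS

C5H3ClN2OS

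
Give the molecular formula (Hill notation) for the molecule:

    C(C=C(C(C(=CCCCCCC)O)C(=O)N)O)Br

Heavy atoms from the SMILES: 1 Br, 13 C, 1 N, 3 O.
Implicit hydrogens by atom environment:
  6 × C: 2 H each → 12
  3 × C: 1 H each → 3
  3 × C: no H
  2 × O: 1 H each → 2
  1 × Br: no H
  1 × C: 3 H
  1 × N: 2 H
  1 × O: no H
  Total hydrogens = 22.
Molecular formula: C13H22BrNO3

C13H22BrNO3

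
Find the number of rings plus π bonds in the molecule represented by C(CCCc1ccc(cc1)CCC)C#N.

Molecular formula from the SMILES: C14H19N.
DoU = (2C + 2 + N − H − X)/2 = (2·14 + 2 + 1 − 19 − 0)/2 = 12/2 = 6.
(Structurally: 1 ring(s) + 5 π bond(s) = 6.)

6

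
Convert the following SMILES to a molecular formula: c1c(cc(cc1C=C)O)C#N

Heavy atoms from the SMILES: 9 C, 1 N, 1 O.
Implicit hydrogens by atom environment:
  3 × C (aromatic): 1 H each → 3
  3 × C (aromatic): no H
  1 × C: 2 H
  1 × C: 1 H
  1 × C: no H
  1 × N: no H
  1 × O: 1 H
  Total hydrogens = 7.
Molecular formula: C9H7NO

C9H7NO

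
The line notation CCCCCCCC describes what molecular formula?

Heavy atoms from the SMILES: 8 C.
Implicit hydrogens by atom environment:
  6 × C: 2 H each → 12
  2 × C: 3 H each → 6
  Total hydrogens = 18.
Molecular formula: C8H18

C8H18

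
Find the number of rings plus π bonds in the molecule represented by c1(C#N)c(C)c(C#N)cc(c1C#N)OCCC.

10

Molecular formula from the SMILES: C13H11N3O.
DoU = (2C + 2 + N − H − X)/2 = (2·13 + 2 + 3 − 11 − 0)/2 = 20/2 = 10.
(Structurally: 1 ring(s) + 9 π bond(s) = 10.)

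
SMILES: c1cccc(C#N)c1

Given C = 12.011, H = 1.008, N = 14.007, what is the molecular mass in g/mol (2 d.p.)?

Molecular formula: C7H5N.
M = 7×12.011 + 5×1.008 + 1×14.007 = 103.12 g/mol.

103.12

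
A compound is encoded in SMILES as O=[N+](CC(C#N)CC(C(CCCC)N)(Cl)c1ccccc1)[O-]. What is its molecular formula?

Heavy atoms from the SMILES: 16 C, 1 Cl, 3 N, 2 O.
Implicit hydrogens by atom environment:
  5 × C: 2 H each → 10
  5 × C (aromatic): 1 H each → 5
  2 × C: 1 H each → 2
  2 × C: no H
  1 × C: 3 H
  1 × C (aromatic): no H
  1 × Cl: no H
  1 × N: 2 H
  1 × N: no H
  1 × N (charge +1): no H
  1 × O: no H
  1 × O (charge -1): no H
  Total hydrogens = 22.
Molecular formula: C16H22ClN3O2

C16H22ClN3O2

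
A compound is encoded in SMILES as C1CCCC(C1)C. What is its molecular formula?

C7H14

Heavy atoms from the SMILES: 7 C.
Implicit hydrogens by atom environment:
  5 × C: 2 H each → 10
  1 × C: 3 H
  1 × C: 1 H
  Total hydrogens = 14.
Molecular formula: C7H14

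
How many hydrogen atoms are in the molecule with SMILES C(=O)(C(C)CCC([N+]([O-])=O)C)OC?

Hydrogens are implicit in SMILES; fill each atom to its normal valence:
  3 × C: 3 H each → 9
  3 × O: no H
  2 × C: 2 H each → 4
  2 × C: 1 H each → 2
  1 × C: no H
  1 × N (charge +1): no H
  1 × O (charge -1): no H
  Total hydrogens = 15.

15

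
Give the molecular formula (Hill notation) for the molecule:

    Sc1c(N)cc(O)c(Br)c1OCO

C7H8BrNO3S

Heavy atoms from the SMILES: 1 Br, 7 C, 1 N, 3 O, 1 S.
Implicit hydrogens by atom environment:
  5 × C (aromatic): no H
  2 × O: 1 H each → 2
  1 × Br: no H
  1 × C: 2 H
  1 × C (aromatic): 1 H
  1 × N: 2 H
  1 × O: no H
  1 × S: 1 H
  Total hydrogens = 8.
Molecular formula: C7H8BrNO3S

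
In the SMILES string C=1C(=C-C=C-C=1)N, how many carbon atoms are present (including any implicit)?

The symbol for carbon appears 6 times in the SMILES.

6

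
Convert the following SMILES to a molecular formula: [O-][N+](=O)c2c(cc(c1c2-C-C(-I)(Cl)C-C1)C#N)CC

C13H12ClIN2O2

Heavy atoms from the SMILES: 13 C, 1 Cl, 1 I, 2 N, 2 O.
Implicit hydrogens by atom environment:
  5 × C (aromatic): no H
  4 × C: 2 H each → 8
  2 × C: no H
  1 × C: 3 H
  1 × C (aromatic): 1 H
  1 × Cl: no H
  1 × I: no H
  1 × N: no H
  1 × N (charge +1): no H
  1 × O: no H
  1 × O (charge -1): no H
  Total hydrogens = 12.
Molecular formula: C13H12ClIN2O2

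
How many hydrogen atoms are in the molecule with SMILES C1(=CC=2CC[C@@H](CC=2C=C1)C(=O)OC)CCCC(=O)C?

22

Hydrogens are implicit in SMILES; fill each atom to its normal valence:
  6 × C: 2 H each → 12
  3 × C (aromatic): 1 H each → 3
  3 × C (aromatic): no H
  3 × O: no H
  2 × C: 3 H each → 6
  2 × C: no H
  1 × C: 1 H
  Total hydrogens = 22.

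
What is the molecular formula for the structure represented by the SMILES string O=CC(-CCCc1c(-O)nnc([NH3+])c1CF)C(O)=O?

Heavy atoms from the SMILES: 11 C, 1 F, 3 N, 4 O.
Implicit hydrogens by atom environment:
  4 × C: 2 H each → 8
  4 × C (aromatic): no H
  2 × C: 1 H each → 2
  2 × N (aromatic): no H
  2 × O: 1 H each → 2
  2 × O: no H
  1 × C: no H
  1 × F: no H
  1 × N (charge +1): 3 H
  Total hydrogens = 15.
Net charge +1.
Molecular formula: C11H15FN3O4+

C11H15FN3O4+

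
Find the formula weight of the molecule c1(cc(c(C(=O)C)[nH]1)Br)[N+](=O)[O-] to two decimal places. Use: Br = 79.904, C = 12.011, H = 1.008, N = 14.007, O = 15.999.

233.02

Molecular formula: C6H5BrN2O3.
M = 1×79.904 + 6×12.011 + 5×1.008 + 2×14.007 + 3×15.999 = 233.02 g/mol.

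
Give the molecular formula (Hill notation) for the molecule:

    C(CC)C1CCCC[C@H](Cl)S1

Heavy atoms from the SMILES: 9 C, 1 Cl, 1 S.
Implicit hydrogens by atom environment:
  6 × C: 2 H each → 12
  2 × C: 1 H each → 2
  1 × C: 3 H
  1 × Cl: no H
  1 × S: no H
  Total hydrogens = 17.
Molecular formula: C9H17ClS

C9H17ClS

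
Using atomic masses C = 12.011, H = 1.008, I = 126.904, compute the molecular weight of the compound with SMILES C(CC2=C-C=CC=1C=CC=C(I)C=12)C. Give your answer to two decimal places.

296.15

Molecular formula: C13H13I.
M = 13×12.011 + 13×1.008 + 1×126.904 = 296.15 g/mol.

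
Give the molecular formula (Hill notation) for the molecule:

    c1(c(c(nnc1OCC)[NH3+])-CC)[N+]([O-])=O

Heavy atoms from the SMILES: 8 C, 4 N, 3 O.
Implicit hydrogens by atom environment:
  4 × C (aromatic): no H
  2 × C: 3 H each → 6
  2 × C: 2 H each → 4
  2 × N (aromatic): no H
  2 × O: no H
  1 × N (charge +1): 3 H
  1 × N (charge +1): no H
  1 × O (charge -1): no H
  Total hydrogens = 13.
Net charge +1.
Molecular formula: C8H13N4O3+

C8H13N4O3+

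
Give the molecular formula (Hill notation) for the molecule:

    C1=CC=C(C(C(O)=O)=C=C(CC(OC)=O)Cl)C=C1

C13H11ClO4

Heavy atoms from the SMILES: 13 C, 1 Cl, 4 O.
Implicit hydrogens by atom environment:
  5 × C (aromatic): 1 H each → 5
  5 × C: no H
  3 × O: no H
  1 × C: 3 H
  1 × C: 2 H
  1 × C (aromatic): no H
  1 × Cl: no H
  1 × O: 1 H
  Total hydrogens = 11.
Molecular formula: C13H11ClO4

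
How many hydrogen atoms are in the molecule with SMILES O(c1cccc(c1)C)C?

10

Hydrogens are implicit in SMILES; fill each atom to its normal valence:
  4 × C (aromatic): 1 H each → 4
  2 × C: 3 H each → 6
  2 × C (aromatic): no H
  1 × O: no H
  Total hydrogens = 10.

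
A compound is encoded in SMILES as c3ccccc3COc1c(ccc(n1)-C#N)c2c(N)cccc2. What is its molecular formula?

C19H15N3O

Heavy atoms from the SMILES: 19 C, 3 N, 1 O.
Implicit hydrogens by atom environment:
  11 × C (aromatic): 1 H each → 11
  6 × C (aromatic): no H
  1 × C: 2 H
  1 × C: no H
  1 × N: 2 H
  1 × N (aromatic): no H
  1 × N: no H
  1 × O: no H
  Total hydrogens = 15.
Molecular formula: C19H15N3O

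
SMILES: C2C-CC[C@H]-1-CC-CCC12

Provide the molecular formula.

Heavy atoms from the SMILES: 10 C.
Implicit hydrogens by atom environment:
  8 × C: 2 H each → 16
  2 × C: 1 H each → 2
  Total hydrogens = 18.
Molecular formula: C10H18

C10H18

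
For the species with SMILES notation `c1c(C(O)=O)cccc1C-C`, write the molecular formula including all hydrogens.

C9H10O2

Heavy atoms from the SMILES: 9 C, 2 O.
Implicit hydrogens by atom environment:
  4 × C (aromatic): 1 H each → 4
  2 × C (aromatic): no H
  1 × C: 3 H
  1 × C: 2 H
  1 × C: no H
  1 × O: 1 H
  1 × O: no H
  Total hydrogens = 10.
Molecular formula: C9H10O2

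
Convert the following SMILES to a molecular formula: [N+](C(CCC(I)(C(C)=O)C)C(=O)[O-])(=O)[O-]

Heavy atoms from the SMILES: 8 C, 1 I, 1 N, 5 O.
Implicit hydrogens by atom environment:
  3 × C: no H
  3 × O: no H
  2 × C: 3 H each → 6
  2 × C: 2 H each → 4
  2 × O (charge -1): no H
  1 × C: 1 H
  1 × I: no H
  1 × N (charge +1): no H
  Total hydrogens = 11.
Net charge -1.
Molecular formula: C8H11INO5-

C8H11INO5-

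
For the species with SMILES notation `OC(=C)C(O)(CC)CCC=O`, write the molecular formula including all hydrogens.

C8H14O3

Heavy atoms from the SMILES: 8 C, 3 O.
Implicit hydrogens by atom environment:
  4 × C: 2 H each → 8
  2 × C: no H
  2 × O: 1 H each → 2
  1 × C: 3 H
  1 × C: 1 H
  1 × O: no H
  Total hydrogens = 14.
Molecular formula: C8H14O3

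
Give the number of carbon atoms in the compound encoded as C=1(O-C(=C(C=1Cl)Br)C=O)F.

The symbol for carbon appears 5 times in the SMILES. (Cl is a single chlorine, not C + l.)

5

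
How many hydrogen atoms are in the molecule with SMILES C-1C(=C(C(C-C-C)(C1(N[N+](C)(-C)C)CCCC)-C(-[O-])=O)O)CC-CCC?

Hydrogens are implicit in SMILES; fill each atom to its normal valence:
  10 × C: 2 H each → 20
  6 × C: 3 H each → 18
  5 × C: no H
  1 × N: 1 H
  1 × N (charge +1): no H
  1 × O: 1 H
  1 × O: no H
  1 × O (charge -1): no H
  Total hydrogens = 40.

40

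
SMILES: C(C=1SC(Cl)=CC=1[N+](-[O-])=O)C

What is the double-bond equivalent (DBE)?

Molecular formula from the SMILES: C6H6ClNO2S.
DoU = (2C + 2 + N − H − X)/2 = (2·6 + 2 + 1 − 6 − 1)/2 = 8/2 = 4.
(Structurally: 1 ring(s) + 3 π bond(s) = 4.)

4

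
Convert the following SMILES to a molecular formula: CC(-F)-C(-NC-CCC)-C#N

Heavy atoms from the SMILES: 8 C, 1 F, 2 N.
Implicit hydrogens by atom environment:
  3 × C: 2 H each → 6
  2 × C: 3 H each → 6
  2 × C: 1 H each → 2
  1 × C: no H
  1 × F: no H
  1 × N: 1 H
  1 × N: no H
  Total hydrogens = 15.
Molecular formula: C8H15FN2

C8H15FN2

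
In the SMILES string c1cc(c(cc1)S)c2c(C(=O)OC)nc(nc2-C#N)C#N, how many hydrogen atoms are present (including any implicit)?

Hydrogens are implicit in SMILES; fill each atom to its normal valence:
  6 × C (aromatic): no H
  4 × C (aromatic): 1 H each → 4
  3 × C: no H
  2 × N (aromatic): no H
  2 × N: no H
  2 × O: no H
  1 × C: 3 H
  1 × S: 1 H
  Total hydrogens = 8.

8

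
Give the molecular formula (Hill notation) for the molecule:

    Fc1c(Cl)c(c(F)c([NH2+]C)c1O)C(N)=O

C8H8ClF2N2O2+

Heavy atoms from the SMILES: 8 C, 1 Cl, 2 F, 2 N, 2 O.
Implicit hydrogens by atom environment:
  6 × C (aromatic): no H
  2 × F: no H
  1 × C: 3 H
  1 × C: no H
  1 × Cl: no H
  1 × N: 2 H
  1 × N (charge +1): 2 H
  1 × O: 1 H
  1 × O: no H
  Total hydrogens = 8.
Net charge +1.
Molecular formula: C8H8ClF2N2O2+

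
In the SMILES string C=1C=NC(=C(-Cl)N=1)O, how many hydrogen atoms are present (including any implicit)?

3

Hydrogens are implicit in SMILES; fill each atom to its normal valence:
  2 × C (aromatic): 1 H each → 2
  2 × C (aromatic): no H
  2 × N (aromatic): no H
  1 × Cl: no H
  1 × O: 1 H
  Total hydrogens = 3.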